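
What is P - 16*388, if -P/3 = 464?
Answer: -7600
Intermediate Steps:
P = -1392 (P = -3*464 = -1392)
P - 16*388 = -1392 - 16*388 = -1392 - 6208 = -7600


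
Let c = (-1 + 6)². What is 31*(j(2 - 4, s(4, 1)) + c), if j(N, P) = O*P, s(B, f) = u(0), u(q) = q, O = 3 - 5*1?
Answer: 775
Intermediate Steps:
O = -2 (O = 3 - 5 = -2)
s(B, f) = 0
c = 25 (c = 5² = 25)
j(N, P) = -2*P
31*(j(2 - 4, s(4, 1)) + c) = 31*(-2*0 + 25) = 31*(0 + 25) = 31*25 = 775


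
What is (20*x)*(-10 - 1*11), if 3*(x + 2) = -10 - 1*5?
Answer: 2940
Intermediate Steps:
x = -7 (x = -2 + (-10 - 1*5)/3 = -2 + (-10 - 5)/3 = -2 + (⅓)*(-15) = -2 - 5 = -7)
(20*x)*(-10 - 1*11) = (20*(-7))*(-10 - 1*11) = -140*(-10 - 11) = -140*(-21) = 2940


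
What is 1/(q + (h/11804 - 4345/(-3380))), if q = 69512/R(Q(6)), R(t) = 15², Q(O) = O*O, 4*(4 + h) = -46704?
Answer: 34526700/10676975599 ≈ 0.0032338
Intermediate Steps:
h = -11680 (h = -4 + (¼)*(-46704) = -4 - 11676 = -11680)
Q(O) = O²
R(t) = 225
q = 69512/225 ≈ 308.94
1/(q + (h/11804 - 4345/(-3380))) = 1/(69512/225 + (-11680/11804 - 4345/(-3380))) = 1/(69512/225 + (-11680*1/11804 - 4345*(-1/3380))) = 1/(69512/225 + (-2920/2951 + 869/676)) = 1/(69512/225 + 45423/153452) = 1/(10676975599/34526700) = 34526700/10676975599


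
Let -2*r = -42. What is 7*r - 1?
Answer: 146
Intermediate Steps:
r = 21 (r = -½*(-42) = 21)
7*r - 1 = 7*21 - 1 = 147 - 1 = 146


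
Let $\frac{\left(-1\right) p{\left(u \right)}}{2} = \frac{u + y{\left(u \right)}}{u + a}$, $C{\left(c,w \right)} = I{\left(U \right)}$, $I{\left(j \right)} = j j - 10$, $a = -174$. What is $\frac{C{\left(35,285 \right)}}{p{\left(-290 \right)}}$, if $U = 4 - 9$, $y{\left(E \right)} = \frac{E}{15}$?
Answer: $- \frac{45}{4} \approx -11.25$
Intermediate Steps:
$y{\left(E \right)} = \frac{E}{15}$ ($y{\left(E \right)} = E \frac{1}{15} = \frac{E}{15}$)
$U = -5$ ($U = 4 - 9 = -5$)
$I{\left(j \right)} = -10 + j^{2}$ ($I{\left(j \right)} = j^{2} - 10 = -10 + j^{2}$)
$C{\left(c,w \right)} = 15$ ($C{\left(c,w \right)} = -10 + \left(-5\right)^{2} = -10 + 25 = 15$)
$p{\left(u \right)} = - \frac{32 u}{15 \left(-174 + u\right)}$ ($p{\left(u \right)} = - 2 \frac{u + \frac{u}{15}}{u - 174} = - 2 \frac{\frac{16}{15} u}{-174 + u} = - 2 \frac{16 u}{15 \left(-174 + u\right)} = - \frac{32 u}{15 \left(-174 + u\right)}$)
$\frac{C{\left(35,285 \right)}}{p{\left(-290 \right)}} = \frac{15}{\left(-32\right) \left(-290\right) \frac{1}{-2610 + 15 \left(-290\right)}} = \frac{15}{\left(-32\right) \left(-290\right) \frac{1}{-2610 - 4350}} = \frac{15}{\left(-32\right) \left(-290\right) \frac{1}{-6960}} = \frac{15}{\left(-32\right) \left(-290\right) \left(- \frac{1}{6960}\right)} = \frac{15}{- \frac{4}{3}} = 15 \left(- \frac{3}{4}\right) = - \frac{45}{4}$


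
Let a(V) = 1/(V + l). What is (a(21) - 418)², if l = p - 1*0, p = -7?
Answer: 34234201/196 ≈ 1.7466e+5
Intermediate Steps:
l = -7 (l = -7 - 1*0 = -7 + 0 = -7)
a(V) = 1/(-7 + V) (a(V) = 1/(V - 7) = 1/(-7 + V))
(a(21) - 418)² = (1/(-7 + 21) - 418)² = (1/14 - 418)² = (-5851/14)² = 34234201/196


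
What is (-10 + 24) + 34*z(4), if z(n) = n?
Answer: 150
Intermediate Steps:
(-10 + 24) + 34*z(4) = (-10 + 24) + 34*4 = 14 + 136 = 150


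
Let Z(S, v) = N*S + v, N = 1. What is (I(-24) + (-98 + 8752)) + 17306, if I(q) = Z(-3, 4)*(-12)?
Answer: 25948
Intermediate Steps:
Z(S, v) = S + v (Z(S, v) = 1*S + v = S + v)
I(q) = -12 (I(q) = (-3 + 4)*(-12) = 1*(-12) = -12)
(I(-24) + (-98 + 8752)) + 17306 = (-12 + (-98 + 8752)) + 17306 = (-12 + 8654) + 17306 = 8642 + 17306 = 25948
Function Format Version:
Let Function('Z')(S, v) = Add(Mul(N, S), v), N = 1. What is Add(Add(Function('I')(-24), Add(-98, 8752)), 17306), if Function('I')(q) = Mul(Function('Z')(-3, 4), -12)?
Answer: 25948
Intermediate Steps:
Function('Z')(S, v) = Add(S, v) (Function('Z')(S, v) = Add(Mul(1, S), v) = Add(S, v))
Function('I')(q) = -12 (Function('I')(q) = Mul(Add(-3, 4), -12) = Mul(1, -12) = -12)
Add(Add(Function('I')(-24), Add(-98, 8752)), 17306) = Add(Add(-12, Add(-98, 8752)), 17306) = Add(Add(-12, 8654), 17306) = Add(8642, 17306) = 25948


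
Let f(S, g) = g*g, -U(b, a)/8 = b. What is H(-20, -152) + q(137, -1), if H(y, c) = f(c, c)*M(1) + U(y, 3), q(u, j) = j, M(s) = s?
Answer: 23263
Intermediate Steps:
U(b, a) = -8*b
f(S, g) = g²
H(y, c) = c² - 8*y (H(y, c) = c²*1 - 8*y = c² - 8*y)
H(-20, -152) + q(137, -1) = ((-152)² - 8*(-20)) - 1 = (23104 + 160) - 1 = 23264 - 1 = 23263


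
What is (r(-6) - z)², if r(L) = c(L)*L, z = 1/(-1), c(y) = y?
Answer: 1369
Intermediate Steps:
z = -1
r(L) = L² (r(L) = L*L = L²)
(r(-6) - z)² = ((-6)² - 1*(-1))² = (36 + 1)² = 37² = 1369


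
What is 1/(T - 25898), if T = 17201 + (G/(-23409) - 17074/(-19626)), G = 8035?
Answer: -76570839/665896255057 ≈ -0.00011499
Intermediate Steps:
T = 1317135333365/76570839 (T = 17201 + (8035/(-23409) - 17074/(-19626)) = 17201 + (8035*(-1/23409) - 17074*(-1/19626)) = 17201 + (-8035/23409 + 8537/9813) = 17201 + 40331726/76570839 = 1317135333365/76570839 ≈ 17202.)
1/(T - 25898) = 1/(1317135333365/76570839 - 25898) = 1/(-665896255057/76570839) = -76570839/665896255057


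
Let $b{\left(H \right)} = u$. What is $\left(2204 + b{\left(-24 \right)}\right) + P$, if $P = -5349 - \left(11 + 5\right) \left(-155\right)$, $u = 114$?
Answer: $-551$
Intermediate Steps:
$b{\left(H \right)} = 114$
$P = -2869$ ($P = -5349 - 16 \left(-155\right) = -5349 - -2480 = -5349 + 2480 = -2869$)
$\left(2204 + b{\left(-24 \right)}\right) + P = \left(2204 + 114\right) - 2869 = 2318 - 2869 = -551$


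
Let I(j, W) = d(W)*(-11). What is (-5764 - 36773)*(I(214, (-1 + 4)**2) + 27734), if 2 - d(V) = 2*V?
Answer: -1187207670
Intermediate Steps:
d(V) = 2 - 2*V
I(j, W) = -22 + 22*W (I(j, W) = (2 - 2*W)*(-11) = -22 + 22*W)
(-5764 - 36773)*(I(214, (-1 + 4)**2) + 27734) = (-5764 - 36773)*((-22 + 22*(-1 + 4)**2) + 27734) = -42537*((-22 + 22*3**2) + 27734) = -42537*((-22 + 22*9) + 27734) = -42537*((-22 + 198) + 27734) = -42537*(176 + 27734) = -42537*27910 = -1187207670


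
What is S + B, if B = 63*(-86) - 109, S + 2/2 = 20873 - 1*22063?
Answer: -6718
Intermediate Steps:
S = -1191 (S = -1 + (20873 - 1*22063) = -1 + (20873 - 22063) = -1 - 1190 = -1191)
B = -5527 (B = -5418 - 109 = -5527)
S + B = -1191 - 5527 = -6718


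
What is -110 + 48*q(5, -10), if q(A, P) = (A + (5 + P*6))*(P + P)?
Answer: 47890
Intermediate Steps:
q(A, P) = 2*P*(5 + A + 6*P) (q(A, P) = (A + (5 + 6*P))*(2*P) = (5 + A + 6*P)*(2*P) = 2*P*(5 + A + 6*P))
-110 + 48*q(5, -10) = -110 + 48*(2*(-10)*(5 + 5 + 6*(-10))) = -110 + 48*(2*(-10)*(5 + 5 - 60)) = -110 + 48*(2*(-10)*(-50)) = -110 + 48*1000 = -110 + 48000 = 47890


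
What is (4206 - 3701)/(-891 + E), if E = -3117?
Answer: -505/4008 ≈ -0.12600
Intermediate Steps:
(4206 - 3701)/(-891 + E) = (4206 - 3701)/(-891 - 3117) = 505/(-4008) = 505*(-1/4008) = -505/4008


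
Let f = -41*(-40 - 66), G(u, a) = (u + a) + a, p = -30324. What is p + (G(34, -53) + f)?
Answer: -26050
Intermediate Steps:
G(u, a) = u + 2*a (G(u, a) = (a + u) + a = u + 2*a)
f = 4346 (f = -41*(-106) = 4346)
p + (G(34, -53) + f) = -30324 + ((34 + 2*(-53)) + 4346) = -30324 + ((34 - 106) + 4346) = -30324 + (-72 + 4346) = -30324 + 4274 = -26050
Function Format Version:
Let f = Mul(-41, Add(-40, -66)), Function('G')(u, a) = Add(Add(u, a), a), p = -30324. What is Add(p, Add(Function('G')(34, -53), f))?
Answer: -26050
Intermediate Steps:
Function('G')(u, a) = Add(u, Mul(2, a)) (Function('G')(u, a) = Add(Add(a, u), a) = Add(u, Mul(2, a)))
f = 4346 (f = Mul(-41, -106) = 4346)
Add(p, Add(Function('G')(34, -53), f)) = Add(-30324, Add(Add(34, Mul(2, -53)), 4346)) = Add(-30324, Add(Add(34, -106), 4346)) = Add(-30324, Add(-72, 4346)) = Add(-30324, 4274) = -26050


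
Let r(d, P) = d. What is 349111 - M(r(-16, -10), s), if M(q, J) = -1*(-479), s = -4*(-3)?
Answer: 348632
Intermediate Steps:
s = 12
M(q, J) = 479
349111 - M(r(-16, -10), s) = 349111 - 1*479 = 349111 - 479 = 348632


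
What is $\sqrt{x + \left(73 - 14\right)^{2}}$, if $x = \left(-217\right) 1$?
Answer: $8 \sqrt{51} \approx 57.131$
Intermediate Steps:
$x = -217$
$\sqrt{x + \left(73 - 14\right)^{2}} = \sqrt{-217 + \left(73 - 14\right)^{2}} = \sqrt{-217 + 59^{2}} = \sqrt{-217 + 3481} = \sqrt{3264} = 8 \sqrt{51}$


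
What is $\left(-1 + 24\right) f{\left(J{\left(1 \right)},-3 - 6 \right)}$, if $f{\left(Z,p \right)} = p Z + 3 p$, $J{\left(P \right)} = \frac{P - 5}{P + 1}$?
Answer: $-207$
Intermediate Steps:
$J{\left(P \right)} = \frac{-5 + P}{1 + P}$
$f{\left(Z,p \right)} = 3 p + Z p$ ($f{\left(Z,p \right)} = Z p + 3 p = 3 p + Z p$)
$\left(-1 + 24\right) f{\left(J{\left(1 \right)},-3 - 6 \right)} = \left(-1 + 24\right) \left(-3 - 6\right) \left(3 + \frac{-5 + 1}{1 + 1}\right) = 23 \left(-3 - 6\right) \left(3 + \frac{1}{2} \left(-4\right)\right) = 23 \left(- 9 \left(3 + \frac{1}{2} \left(-4\right)\right)\right) = 23 \left(- 9 \left(3 - 2\right)\right) = 23 \left(\left(-9\right) 1\right) = 23 \left(-9\right) = -207$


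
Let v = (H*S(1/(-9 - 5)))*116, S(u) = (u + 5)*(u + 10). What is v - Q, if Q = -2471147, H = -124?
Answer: 86596967/49 ≈ 1.7673e+6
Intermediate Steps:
S(u) = (5 + u)*(10 + u)
v = -34489236/49 (v = -124*(50 + (1/(-9 - 5))² + 15/(-9 - 5))*116 = -124*(50 + (1/(-14))² + 15/(-14))*116 = -124*(50 + (-1/14)² + 15*(-1/14))*116 = -124*(50 + 1/196 - 15/14)*116 = -124*9591/196*116 = -297321/49*116 = -34489236/49 ≈ -7.0386e+5)
v - Q = -34489236/49 - 1*(-2471147) = -34489236/49 + 2471147 = 86596967/49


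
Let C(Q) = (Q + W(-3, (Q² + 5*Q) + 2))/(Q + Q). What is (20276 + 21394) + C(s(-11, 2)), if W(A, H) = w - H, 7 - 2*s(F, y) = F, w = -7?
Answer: 41663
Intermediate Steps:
s(F, y) = 7/2 - F/2
W(A, H) = -7 - H
C(Q) = (-9 - Q² - 4*Q)/(2*Q) (C(Q) = (Q + (-7 - ((Q² + 5*Q) + 2)))/(Q + Q) = (Q + (-7 - (2 + Q² + 5*Q)))/((2*Q)) = (Q + (-7 + (-2 - Q² - 5*Q)))*(1/(2*Q)) = (Q + (-9 - Q² - 5*Q))*(1/(2*Q)) = (-9 - Q² - 4*Q)*(1/(2*Q)) = (-9 - Q² - 4*Q)/(2*Q))
(20276 + 21394) + C(s(-11, 2)) = (20276 + 21394) + (-2 - 9/(2*(7/2 - ½*(-11))) - (7/2 - ½*(-11))/2) = 41670 + (-2 - 9/(2*(7/2 + 11/2)) - (7/2 + 11/2)/2) = 41670 + (-2 - 9/2/9 - ½*9) = 41670 + (-2 - 9/2*⅑ - 9/2) = 41670 + (-2 - ½ - 9/2) = 41670 - 7 = 41663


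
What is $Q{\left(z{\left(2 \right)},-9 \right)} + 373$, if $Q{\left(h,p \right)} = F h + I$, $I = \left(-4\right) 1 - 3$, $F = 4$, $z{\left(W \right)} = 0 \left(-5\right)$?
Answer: $366$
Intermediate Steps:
$z{\left(W \right)} = 0$
$I = -7$ ($I = -4 - 3 = -7$)
$Q{\left(h,p \right)} = -7 + 4 h$ ($Q{\left(h,p \right)} = 4 h - 7 = -7 + 4 h$)
$Q{\left(z{\left(2 \right)},-9 \right)} + 373 = \left(-7 + 4 \cdot 0\right) + 373 = \left(-7 + 0\right) + 373 = -7 + 373 = 366$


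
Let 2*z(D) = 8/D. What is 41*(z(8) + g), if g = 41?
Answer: 3403/2 ≈ 1701.5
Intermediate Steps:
z(D) = 4/D (z(D) = (8/D)/2 = 4/D)
41*(z(8) + g) = 41*(4/8 + 41) = 41*(4*(⅛) + 41) = 41*(½ + 41) = 41*(83/2) = 3403/2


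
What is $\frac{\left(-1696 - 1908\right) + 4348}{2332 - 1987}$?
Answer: $\frac{248}{115} \approx 2.1565$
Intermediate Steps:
$\frac{\left(-1696 - 1908\right) + 4348}{2332 - 1987} = \frac{\left(-1696 - 1908\right) + 4348}{345} = \left(-3604 + 4348\right) \frac{1}{345} = 744 \cdot \frac{1}{345} = \frac{248}{115}$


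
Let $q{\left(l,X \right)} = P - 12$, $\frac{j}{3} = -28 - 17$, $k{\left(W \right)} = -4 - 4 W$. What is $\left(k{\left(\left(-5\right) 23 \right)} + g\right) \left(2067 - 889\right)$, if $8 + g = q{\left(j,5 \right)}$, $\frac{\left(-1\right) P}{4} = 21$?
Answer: $414656$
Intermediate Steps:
$P = -84$ ($P = \left(-4\right) 21 = -84$)
$j = -135$ ($j = 3 \left(-28 - 17\right) = 3 \left(-45\right) = -135$)
$q{\left(l,X \right)} = -96$ ($q{\left(l,X \right)} = -84 - 12 = -96$)
$g = -104$ ($g = -8 - 96 = -104$)
$\left(k{\left(\left(-5\right) 23 \right)} + g\right) \left(2067 - 889\right) = \left(\left(-4 - 4 \left(\left(-5\right) 23\right)\right) - 104\right) \left(2067 - 889\right) = \left(\left(-4 - -460\right) - 104\right) 1178 = \left(\left(-4 + 460\right) - 104\right) 1178 = \left(456 - 104\right) 1178 = 352 \cdot 1178 = 414656$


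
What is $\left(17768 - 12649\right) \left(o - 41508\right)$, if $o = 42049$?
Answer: $2769379$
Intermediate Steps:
$\left(17768 - 12649\right) \left(o - 41508\right) = \left(17768 - 12649\right) \left(42049 - 41508\right) = 5119 \cdot 541 = 2769379$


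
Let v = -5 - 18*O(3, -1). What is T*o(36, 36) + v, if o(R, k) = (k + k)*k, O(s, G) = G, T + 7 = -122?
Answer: -334355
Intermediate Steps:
T = -129 (T = -7 - 122 = -129)
o(R, k) = 2*k² (o(R, k) = (2*k)*k = 2*k²)
v = 13 (v = -5 - 18*(-1) = -5 + 18 = 13)
T*o(36, 36) + v = -258*36² + 13 = -258*1296 + 13 = -129*2592 + 13 = -334368 + 13 = -334355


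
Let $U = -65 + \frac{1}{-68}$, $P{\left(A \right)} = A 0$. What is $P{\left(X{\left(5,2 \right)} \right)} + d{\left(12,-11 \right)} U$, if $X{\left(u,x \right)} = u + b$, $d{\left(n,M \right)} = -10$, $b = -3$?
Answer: $\frac{22105}{34} \approx 650.15$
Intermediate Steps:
$X{\left(u,x \right)} = -3 + u$ ($X{\left(u,x \right)} = u - 3 = -3 + u$)
$P{\left(A \right)} = 0$
$U = - \frac{4421}{68}$ ($U = -65 - \frac{1}{68} = - \frac{4421}{68} \approx -65.015$)
$P{\left(X{\left(5,2 \right)} \right)} + d{\left(12,-11 \right)} U = 0 - - \frac{22105}{34} = 0 + \frac{22105}{34} = \frac{22105}{34}$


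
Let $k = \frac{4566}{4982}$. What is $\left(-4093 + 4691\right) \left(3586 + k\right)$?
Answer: $\frac{5343135382}{2491} \approx 2.145 \cdot 10^{6}$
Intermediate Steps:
$k = \frac{2283}{2491}$ ($k = 4566 \cdot \frac{1}{4982} = \frac{2283}{2491} \approx 0.9165$)
$\left(-4093 + 4691\right) \left(3586 + k\right) = \left(-4093 + 4691\right) \left(3586 + \frac{2283}{2491}\right) = 598 \cdot \frac{8935009}{2491} = \frac{5343135382}{2491}$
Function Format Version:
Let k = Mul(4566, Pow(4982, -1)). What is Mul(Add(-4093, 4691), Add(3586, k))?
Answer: Rational(5343135382, 2491) ≈ 2.1450e+6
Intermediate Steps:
k = Rational(2283, 2491) (k = Mul(4566, Rational(1, 4982)) = Rational(2283, 2491) ≈ 0.91650)
Mul(Add(-4093, 4691), Add(3586, k)) = Mul(Add(-4093, 4691), Add(3586, Rational(2283, 2491))) = Mul(598, Rational(8935009, 2491)) = Rational(5343135382, 2491)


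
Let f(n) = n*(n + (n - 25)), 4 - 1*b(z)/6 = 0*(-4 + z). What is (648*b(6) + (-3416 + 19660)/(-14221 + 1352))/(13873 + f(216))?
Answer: 200122444/1309871165 ≈ 0.15278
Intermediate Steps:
b(z) = 24 (b(z) = 24 - 0*(-4 + z) = 24 - 6*0 = 24 + 0 = 24)
f(n) = n*(-25 + 2*n) (f(n) = n*(n + (-25 + n)) = n*(-25 + 2*n))
(648*b(6) + (-3416 + 19660)/(-14221 + 1352))/(13873 + f(216)) = (648*24 + (-3416 + 19660)/(-14221 + 1352))/(13873 + 216*(-25 + 2*216)) = (15552 + 16244/(-12869))/(13873 + 216*(-25 + 432)) = (15552 + 16244*(-1/12869))/(13873 + 216*407) = (15552 - 16244/12869)/(13873 + 87912) = (200122444/12869)/101785 = (200122444/12869)*(1/101785) = 200122444/1309871165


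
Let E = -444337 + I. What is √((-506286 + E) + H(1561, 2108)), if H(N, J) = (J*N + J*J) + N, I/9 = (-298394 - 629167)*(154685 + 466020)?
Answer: 3*I*√575740996595 ≈ 2.2763e+6*I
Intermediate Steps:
I = -5181675754545 (I = 9*((-298394 - 629167)*(154685 + 466020)) = 9*(-927561*620705) = 9*(-575741750505) = -5181675754545)
H(N, J) = N + J² + J*N (H(N, J) = (J*N + J²) + N = (J² + J*N) + N = N + J² + J*N)
E = -5181676198882 (E = -444337 - 5181675754545 = -5181676198882)
√((-506286 + E) + H(1561, 2108)) = √((-506286 - 5181676198882) + (1561 + 2108² + 2108*1561)) = √(-5181676705168 + (1561 + 4443664 + 3290588)) = √(-5181676705168 + 7735813) = √(-5181668969355) = 3*I*√575740996595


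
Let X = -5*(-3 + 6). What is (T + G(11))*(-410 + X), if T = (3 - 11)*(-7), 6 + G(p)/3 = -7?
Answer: -7225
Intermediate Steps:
G(p) = -39 (G(p) = -18 + 3*(-7) = -18 - 21 = -39)
T = 56 (T = -8*(-7) = 56)
X = -15 (X = -5*3 = -15)
(T + G(11))*(-410 + X) = (56 - 39)*(-410 - 15) = 17*(-425) = -7225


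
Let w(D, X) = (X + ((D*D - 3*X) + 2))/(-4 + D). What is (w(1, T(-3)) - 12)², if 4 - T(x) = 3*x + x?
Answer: 49/9 ≈ 5.4444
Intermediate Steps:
T(x) = 4 - 4*x (T(x) = 4 - (3*x + x) = 4 - 4*x)
w(D, X) = (2 + D² - 2*X)/(-4 + D) (w(D, X) = (X + ((D² - 3*X) + 2))/(-4 + D) = (X + (2 + D² - 3*X))/(-4 + D) = (2 + D² - 2*X)/(-4 + D))
(w(1, T(-3)) - 12)² = ((2 + 1² - 2*(4 - 4*(-3)))/(-4 + 1) - 12)² = ((2 + 1 - 2*(4 + 12))/(-3) - 12)² = (-(2 + 1 - 2*16)/3 - 12)² = (-(2 + 1 - 32)/3 - 12)² = (-⅓*(-29) - 12)² = (29/3 - 12)² = (-7/3)² = 49/9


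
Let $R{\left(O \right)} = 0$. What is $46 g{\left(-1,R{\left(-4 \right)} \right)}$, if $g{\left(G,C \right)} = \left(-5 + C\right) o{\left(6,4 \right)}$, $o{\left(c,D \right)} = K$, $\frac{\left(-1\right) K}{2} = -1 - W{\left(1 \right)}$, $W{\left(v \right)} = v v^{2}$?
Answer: $-920$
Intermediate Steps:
$W{\left(v \right)} = v^{3}$
$K = 4$ ($K = - 2 \left(-1 - 1^{3}\right) = - 2 \left(-1 - 1\right) = \left(-2\right) \left(-2\right) = 4$)
$o{\left(c,D \right)} = 4$
$g{\left(G,C \right)} = -20 + 4 C$ ($g{\left(G,C \right)} = \left(-5 + C\right) 4 = -20 + 4 C$)
$46 g{\left(-1,R{\left(-4 \right)} \right)} = 46 \left(-20 + 4 \cdot 0\right) = 46 \left(-20 + 0\right) = 46 \left(-20\right) = -920$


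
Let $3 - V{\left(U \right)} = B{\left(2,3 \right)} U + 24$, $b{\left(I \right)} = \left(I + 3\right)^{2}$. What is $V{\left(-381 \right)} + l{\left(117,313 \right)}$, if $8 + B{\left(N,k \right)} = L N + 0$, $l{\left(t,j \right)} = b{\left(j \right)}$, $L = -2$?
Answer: $95263$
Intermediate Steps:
$b{\left(I \right)} = \left(3 + I\right)^{2}$
$l{\left(t,j \right)} = \left(3 + j\right)^{2}$
$B{\left(N,k \right)} = -8 - 2 N$ ($B{\left(N,k \right)} = -8 + \left(- 2 N + 0\right) = -8 - 2 N$)
$V{\left(U \right)} = -21 + 12 U$ ($V{\left(U \right)} = 3 - \left(\left(-8 - 4\right) U + 24\right) = 3 - \left(- 12 U + 24\right) = 3 - \left(24 - 12 U\right) = 3 + \left(-24 + 12 U\right) = -21 + 12 U$)
$V{\left(-381 \right)} + l{\left(117,313 \right)} = \left(-21 + 12 \left(-381\right)\right) + \left(3 + 313\right)^{2} = \left(-21 - 4572\right) + 316^{2} = -4593 + 99856 = 95263$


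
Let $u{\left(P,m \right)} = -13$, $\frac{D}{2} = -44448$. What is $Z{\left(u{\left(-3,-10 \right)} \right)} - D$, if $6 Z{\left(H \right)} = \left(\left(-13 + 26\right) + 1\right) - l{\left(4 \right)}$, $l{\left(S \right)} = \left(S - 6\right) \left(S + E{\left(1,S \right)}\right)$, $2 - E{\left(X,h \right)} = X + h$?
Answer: $\frac{266696}{3} \approx 88899.0$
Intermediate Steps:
$D = -88896$ ($D = 2 \left(-44448\right) = -88896$)
$E{\left(X,h \right)} = 2 - X - h$ ($E{\left(X,h \right)} = 2 - \left(X + h\right) = 2 - X - h$)
$l{\left(S \right)} = -6 + S$ ($l{\left(S \right)} = \left(S - 6\right) \left(S - \left(-1 + S\right)\right) = \left(-6 + S\right) \left(S - \left(-1 + S\right)\right) = \left(-6 + S\right) 1 = -6 + S$)
$Z{\left(H \right)} = \frac{8}{3}$ ($Z{\left(H \right)} = \frac{\left(\left(-13 + 26\right) + 1\right) - \left(-6 + 4\right)}{6} = \frac{\left(13 + 1\right) - -2}{6} = \frac{14 + 2}{6} = \frac{1}{6} \cdot 16 = \frac{8}{3}$)
$Z{\left(u{\left(-3,-10 \right)} \right)} - D = \frac{8}{3} - -88896 = \frac{8}{3} + 88896 = \frac{266696}{3}$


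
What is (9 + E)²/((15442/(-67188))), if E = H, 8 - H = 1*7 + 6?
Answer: -537504/7721 ≈ -69.616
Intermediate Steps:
H = -5 (H = 8 - (1*7 + 6) = 8 - (7 + 6) = 8 - 1*13 = 8 - 13 = -5)
E = -5
(9 + E)²/((15442/(-67188))) = (9 - 5)²/((15442/(-67188))) = 4²/((15442*(-1/67188))) = 16/(-7721/33594) = 16*(-33594/7721) = -537504/7721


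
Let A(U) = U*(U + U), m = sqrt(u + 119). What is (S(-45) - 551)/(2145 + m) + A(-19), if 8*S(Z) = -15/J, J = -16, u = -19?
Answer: 199085967/275840 ≈ 721.74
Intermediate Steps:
m = 10 (m = sqrt(-19 + 119) = sqrt(100) = 10)
S(Z) = 15/128 (S(Z) = (-15/(-16))/8 = (-15*(-1/16))/8 = (1/8)*(15/16) = 15/128)
A(U) = 2*U**2 (A(U) = U*(2*U) = 2*U**2)
(S(-45) - 551)/(2145 + m) + A(-19) = (15/128 - 551)/(2145 + 10) + 2*(-19)**2 = -70513/128/2155 + 2*361 = -70513/128*1/2155 + 722 = -70513/275840 + 722 = 199085967/275840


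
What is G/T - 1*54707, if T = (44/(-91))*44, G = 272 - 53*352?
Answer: -6514988/121 ≈ -53843.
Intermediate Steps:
G = -18384 (G = 272 - 18656 = -18384)
T = -1936/91 (T = (44*(-1/91))*44 = -44/91*44 = -1936/91 ≈ -21.275)
G/T - 1*54707 = -18384/(-1936/91) - 1*54707 = -18384*(-91/1936) - 54707 = 104559/121 - 54707 = -6514988/121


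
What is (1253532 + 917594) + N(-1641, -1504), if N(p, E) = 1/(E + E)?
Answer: 6530747007/3008 ≈ 2.1711e+6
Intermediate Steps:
N(p, E) = 1/(2*E)
(1253532 + 917594) + N(-1641, -1504) = (1253532 + 917594) + (½)/(-1504) = 2171126 + (½)*(-1/1504) = 2171126 - 1/3008 = 6530747007/3008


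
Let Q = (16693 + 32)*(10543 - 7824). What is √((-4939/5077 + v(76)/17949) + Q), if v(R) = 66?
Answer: 7*√856311107102310469638/30375691 ≈ 6743.5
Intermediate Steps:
Q = 45475275 (Q = 16725*2719 = 45475275)
√((-4939/5077 + v(76)/17949) + Q) = √((-4939/5077 + 66/17949) + 45475275) = √((-4939*1/5077 + 66*(1/17949)) + 45475275) = √((-4939/5077 + 22/5983) + 45475275) = √(-29438343/30375691 + 45475275) = √(1381342872101682/30375691) = 7*√856311107102310469638/30375691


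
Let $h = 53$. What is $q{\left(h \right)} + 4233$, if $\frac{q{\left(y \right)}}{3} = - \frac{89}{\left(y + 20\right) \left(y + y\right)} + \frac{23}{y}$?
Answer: $\frac{32764761}{7738} \approx 4234.3$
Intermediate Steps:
$q{\left(y \right)} = \frac{69}{y} - \frac{267}{2 y \left(20 + y\right)}$ ($q{\left(y \right)} = 3 \left(- \frac{89}{\left(y + 20\right) \left(y + y\right)} + \frac{23}{y}\right) = 3 \left(- \frac{89}{\left(20 + y\right) 2 y} + \frac{23}{y}\right) = 3 \left(- \frac{89}{2 y \left(20 + y\right)} + \frac{23}{y}\right) = 3 \left(\frac{23}{y} - \frac{89}{2 y \left(20 + y\right)}\right) = \frac{69}{y} - \frac{267}{2 y \left(20 + y\right)}$)
$q{\left(h \right)} + 4233 = \frac{3 \left(831 + 46 \cdot 53\right)}{2 \cdot 53 \left(20 + 53\right)} + 4233 = \frac{3}{2} \cdot \frac{1}{53} \cdot \frac{1}{73} \left(831 + 2438\right) + 4233 = \frac{3}{2} \cdot \frac{1}{53} \cdot \frac{1}{73} \cdot 3269 + 4233 = \frac{9807}{7738} + 4233 = \frac{32764761}{7738}$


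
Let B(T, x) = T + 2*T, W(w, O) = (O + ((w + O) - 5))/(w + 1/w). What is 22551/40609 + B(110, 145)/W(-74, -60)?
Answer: 36864599358/299004067 ≈ 123.29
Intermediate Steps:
W(w, O) = (-5 + w + 2*O)/(w + 1/w) (W(w, O) = (O + ((O + w) - 5))/(w + 1/w) = (O + (-5 + O + w))/(w + 1/w) = (-5 + w + 2*O)/(w + 1/w))
B(T, x) = 3*T
22551/40609 + B(110, 145)/W(-74, -60) = 22551/40609 + (3*110)/((-74*(-5 - 74 + 2*(-60))/(1 + (-74)**2))) = 22551*(1/40609) + 330/((-74*(-5 - 74 - 120)/(1 + 5476))) = 22551/40609 + 330/((-74*(-199)/5477)) = 22551/40609 + 330/((-74*1/5477*(-199))) = 22551/40609 + 330/(14726/5477) = 22551/40609 + 330*(5477/14726) = 22551/40609 + 903705/7363 = 36864599358/299004067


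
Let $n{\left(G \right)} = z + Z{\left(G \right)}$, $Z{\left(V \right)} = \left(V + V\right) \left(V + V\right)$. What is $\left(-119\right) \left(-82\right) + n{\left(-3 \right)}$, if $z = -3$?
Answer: $9791$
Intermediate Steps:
$Z{\left(V \right)} = 4 V^{2}$ ($Z{\left(V \right)} = 2 V 2 V = 4 V^{2}$)
$n{\left(G \right)} = -3 + 4 G^{2}$
$\left(-119\right) \left(-82\right) + n{\left(-3 \right)} = \left(-119\right) \left(-82\right) - \left(3 - 4 \left(-3\right)^{2}\right) = 9758 + \left(-3 + 4 \cdot 9\right) = 9758 + \left(-3 + 36\right) = 9758 + 33 = 9791$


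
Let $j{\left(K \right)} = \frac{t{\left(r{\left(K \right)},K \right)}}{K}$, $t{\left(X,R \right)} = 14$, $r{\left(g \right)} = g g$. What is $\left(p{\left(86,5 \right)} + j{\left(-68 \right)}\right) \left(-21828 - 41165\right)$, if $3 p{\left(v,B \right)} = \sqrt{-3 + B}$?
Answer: $\frac{440951}{34} - \frac{62993 \sqrt{2}}{3} \approx -16726.0$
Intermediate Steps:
$r{\left(g \right)} = g^{2}$
$p{\left(v,B \right)} = \frac{\sqrt{-3 + B}}{3}$
$j{\left(K \right)} = \frac{14}{K}$
$\left(p{\left(86,5 \right)} + j{\left(-68 \right)}\right) \left(-21828 - 41165\right) = \left(\frac{\sqrt{-3 + 5}}{3} + \frac{14}{-68}\right) \left(-21828 - 41165\right) = \left(\frac{\sqrt{2}}{3} + 14 \left(- \frac{1}{68}\right)\right) \left(-62993\right) = \left(\frac{\sqrt{2}}{3} - \frac{7}{34}\right) \left(-62993\right) = \left(- \frac{7}{34} + \frac{\sqrt{2}}{3}\right) \left(-62993\right) = \frac{440951}{34} - \frac{62993 \sqrt{2}}{3}$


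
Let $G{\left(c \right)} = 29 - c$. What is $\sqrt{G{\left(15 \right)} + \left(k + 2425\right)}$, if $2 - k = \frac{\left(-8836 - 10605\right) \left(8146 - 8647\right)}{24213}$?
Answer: $\frac{18 \sqrt{409893806}}{8071} \approx 45.152$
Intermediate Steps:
$k = - \frac{3230505}{8071}$ ($k = 2 - \frac{\left(-8836 - 10605\right) \left(8146 - 8647\right)}{24213} = 2 - \left(-19441\right) \left(-501\right) \frac{1}{24213} = 2 - 9739941 \cdot \frac{1}{24213} = 2 - \frac{3246647}{8071} = - \frac{3230505}{8071} \approx -400.26$)
$\sqrt{G{\left(15 \right)} + \left(k + 2425\right)} = \sqrt{\left(29 - 15\right) + \left(- \frac{3230505}{8071} + 2425\right)} = \sqrt{\left(29 - 15\right) + \frac{16341670}{8071}} = \sqrt{14 + \frac{16341670}{8071}} = \sqrt{\frac{16454664}{8071}} = \frac{18 \sqrt{409893806}}{8071}$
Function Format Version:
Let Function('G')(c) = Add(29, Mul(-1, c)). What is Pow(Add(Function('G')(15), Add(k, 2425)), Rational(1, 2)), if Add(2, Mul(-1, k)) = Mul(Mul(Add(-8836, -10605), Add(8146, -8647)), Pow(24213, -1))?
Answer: Mul(Rational(18, 8071), Pow(409893806, Rational(1, 2))) ≈ 45.152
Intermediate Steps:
k = Rational(-3230505, 8071) (k = Add(2, Mul(-1, Mul(Mul(Add(-8836, -10605), Add(8146, -8647)), Pow(24213, -1)))) = Add(2, Mul(-1, Mul(Mul(-19441, -501), Rational(1, 24213)))) = Add(2, Mul(-1, Mul(9739941, Rational(1, 24213)))) = Add(2, Mul(-1, Rational(3246647, 8071))) = Add(2, Rational(-3246647, 8071)) = Rational(-3230505, 8071) ≈ -400.26)
Pow(Add(Function('G')(15), Add(k, 2425)), Rational(1, 2)) = Pow(Add(Add(29, Mul(-1, 15)), Add(Rational(-3230505, 8071), 2425)), Rational(1, 2)) = Pow(Add(Add(29, -15), Rational(16341670, 8071)), Rational(1, 2)) = Pow(Add(14, Rational(16341670, 8071)), Rational(1, 2)) = Pow(Rational(16454664, 8071), Rational(1, 2)) = Mul(Rational(18, 8071), Pow(409893806, Rational(1, 2)))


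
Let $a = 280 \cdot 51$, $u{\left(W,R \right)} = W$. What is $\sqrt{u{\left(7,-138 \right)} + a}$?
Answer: $\sqrt{14287} \approx 119.53$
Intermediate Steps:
$a = 14280$
$\sqrt{u{\left(7,-138 \right)} + a} = \sqrt{7 + 14280} = \sqrt{14287}$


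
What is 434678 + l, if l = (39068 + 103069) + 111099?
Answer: 687914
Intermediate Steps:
l = 253236 (l = 142137 + 111099 = 253236)
434678 + l = 434678 + 253236 = 687914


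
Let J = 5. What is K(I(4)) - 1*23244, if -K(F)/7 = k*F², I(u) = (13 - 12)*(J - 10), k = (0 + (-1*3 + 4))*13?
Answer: -25519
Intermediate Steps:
k = 13 (k = (0 + (-3 + 4))*13 = (0 + 1)*13 = 1*13 = 13)
I(u) = -5 (I(u) = (13 - 12)*(5 - 10) = 1*(-5) = -5)
K(F) = -91*F²
K(I(4)) - 1*23244 = -91*(-5)² - 1*23244 = -91*25 - 23244 = -2275 - 23244 = -25519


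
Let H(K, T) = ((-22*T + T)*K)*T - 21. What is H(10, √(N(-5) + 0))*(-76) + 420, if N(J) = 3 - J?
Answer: 129696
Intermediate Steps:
H(K, T) = -21 - 21*K*T² (H(K, T) = ((-21*T)*K)*T - 21 = (-21*K*T)*T - 21 = -21*K*T² - 21 = -21 - 21*K*T²)
H(10, √(N(-5) + 0))*(-76) + 420 = (-21 - 21*10*(√((3 - 1*(-5)) + 0))²)*(-76) + 420 = (-21 - 21*10*(√((3 + 5) + 0))²)*(-76) + 420 = (-21 - 21*10*(√(8 + 0))²)*(-76) + 420 = (-21 - 21*10*(√8)²)*(-76) + 420 = (-21 - 21*10*(2*√2)²)*(-76) + 420 = (-21 - 21*10*8)*(-76) + 420 = (-21 - 1680)*(-76) + 420 = -1701*(-76) + 420 = 129276 + 420 = 129696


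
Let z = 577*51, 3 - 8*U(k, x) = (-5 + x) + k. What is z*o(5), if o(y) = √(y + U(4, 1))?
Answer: 29427*√86/4 ≈ 68224.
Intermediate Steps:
U(k, x) = 1 - k/8 - x/8 (U(k, x) = 3/8 - ((-5 + x) + k)/8 = 3/8 - (-5 + k + x)/8 = 3/8 + (5/8 - k/8 - x/8) = 1 - k/8 - x/8)
o(y) = √(3/8 + y) (o(y) = √(y + (1 - ⅛*4 - ⅛*1)) = √(y + (1 - ½ - ⅛)) = √(y + 3/8) = √(3/8 + y))
z = 29427
z*o(5) = 29427*(√(6 + 16*5)/4) = 29427*(√(6 + 80)/4) = 29427*(√86/4) = 29427*√86/4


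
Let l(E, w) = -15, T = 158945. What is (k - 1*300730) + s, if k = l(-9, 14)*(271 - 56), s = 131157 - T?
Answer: -331743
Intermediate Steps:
s = -27788 (s = 131157 - 1*158945 = 131157 - 158945 = -27788)
k = -3225 (k = -15*(271 - 56) = -15*215 = -3225)
(k - 1*300730) + s = (-3225 - 1*300730) - 27788 = (-3225 - 300730) - 27788 = -303955 - 27788 = -331743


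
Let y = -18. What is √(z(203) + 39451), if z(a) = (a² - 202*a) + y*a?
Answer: 60*√10 ≈ 189.74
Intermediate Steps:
z(a) = a² - 220*a (z(a) = (a² - 202*a) - 18*a = a² - 220*a)
√(z(203) + 39451) = √(203*(-220 + 203) + 39451) = √(203*(-17) + 39451) = √(-3451 + 39451) = √36000 = 60*√10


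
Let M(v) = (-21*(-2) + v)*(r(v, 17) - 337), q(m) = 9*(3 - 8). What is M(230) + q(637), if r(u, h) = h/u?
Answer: -10544223/115 ≈ -91689.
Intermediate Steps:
q(m) = -45 (q(m) = 9*(-5) = -45)
M(v) = (-337 + 17/v)*(42 + v) (M(v) = (-21*(-2) + v)*(17/v - 337) = (42 + v)*(-337 + 17/v) = (-337 + 17/v)*(42 + v))
M(230) + q(637) = (-14137 - 337*230 + 714/230) - 45 = (-14137 - 77510 + 714*(1/230)) - 45 = (-14137 - 77510 + 357/115) - 45 = -10539048/115 - 45 = -10544223/115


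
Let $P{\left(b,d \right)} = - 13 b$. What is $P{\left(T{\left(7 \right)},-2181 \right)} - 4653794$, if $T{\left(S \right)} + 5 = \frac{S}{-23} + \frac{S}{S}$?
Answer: $- \frac{107035975}{23} \approx -4.6537 \cdot 10^{6}$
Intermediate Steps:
$T{\left(S \right)} = -4 - \frac{S}{23}$ ($T{\left(S \right)} = -5 + \left(\frac{S}{-23} + \frac{S}{S}\right) = -5 + \left(S \left(- \frac{1}{23}\right) + 1\right) = -5 - \left(-1 + \frac{S}{23}\right) = -4 - \frac{S}{23}$)
$P{\left(T{\left(7 \right)},-2181 \right)} - 4653794 = - 13 \left(-4 - \frac{7}{23}\right) - 4653794 = \left(-13\right) \left(- \frac{99}{23}\right) - 4653794 = \frac{1287}{23} - 4653794 = - \frac{107035975}{23}$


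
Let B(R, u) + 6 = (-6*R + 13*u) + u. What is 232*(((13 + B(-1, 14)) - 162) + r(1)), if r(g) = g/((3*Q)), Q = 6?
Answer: 98252/9 ≈ 10917.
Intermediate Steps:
r(g) = g/18 (r(g) = g/((3*6)) = g/18)
B(R, u) = -6 - 6*R + 14*u (B(R, u) = -6 + ((-6*R + 13*u) + u) = -6 + (-6*R + 14*u) = -6 - 6*R + 14*u)
232*(((13 + B(-1, 14)) - 162) + r(1)) = 232*(((13 + (-6 - 6*(-1) + 14*14)) - 162) + (1/18)*1) = 232*(((13 + (-6 + 6 + 196)) - 162) + 1/18) = 232*(((13 + 196) - 162) + 1/18) = 232*((209 - 162) + 1/18) = 232*(47 + 1/18) = 232*(847/18) = 98252/9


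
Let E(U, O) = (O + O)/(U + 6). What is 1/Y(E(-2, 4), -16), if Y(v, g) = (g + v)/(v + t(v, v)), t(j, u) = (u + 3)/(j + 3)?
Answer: -3/14 ≈ -0.21429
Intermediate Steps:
t(j, u) = (3 + u)/(3 + j)
E(U, O) = 2*O/(6 + U) (E(U, O) = (2*O)/(6 + U) = 2*O/(6 + U))
Y(v, g) = (g + v)/(1 + v) (Y(v, g) = (g + v)/(v + (3 + v)/(3 + v)) = (g + v)/(v + 1) = (g + v)/(1 + v))
1/Y(E(-2, 4), -16) = 1/((-16 + 2*4/(6 - 2))/(1 + 2*4/(6 - 2))) = 1/((-16 + 2*4/4)/(1 + 2*4/4)) = 1/((-16 + 2*4*(1/4))/(1 + 2*4*(1/4))) = 1/((-16 + 2)/(1 + 2)) = 1/(-14/3) = -3/14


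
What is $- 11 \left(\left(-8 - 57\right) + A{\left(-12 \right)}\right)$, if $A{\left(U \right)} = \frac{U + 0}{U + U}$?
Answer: $\frac{1419}{2} \approx 709.5$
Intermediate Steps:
$A{\left(U \right)} = \frac{1}{2}$ ($A{\left(U \right)} = \frac{U}{2 U} = U \frac{1}{2 U} = \frac{1}{2}$)
$- 11 \left(\left(-8 - 57\right) + A{\left(-12 \right)}\right) = - 11 \left(\left(-8 - 57\right) + \frac{1}{2}\right) = - 11 \left(-65 + \frac{1}{2}\right) = \left(-11\right) \left(- \frac{129}{2}\right) = \frac{1419}{2}$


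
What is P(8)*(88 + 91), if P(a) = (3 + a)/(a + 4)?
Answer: 1969/12 ≈ 164.08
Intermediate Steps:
P(a) = (3 + a)/(4 + a)
P(8)*(88 + 91) = ((3 + 8)/(4 + 8))*(88 + 91) = (11/12)*179 = 1969/12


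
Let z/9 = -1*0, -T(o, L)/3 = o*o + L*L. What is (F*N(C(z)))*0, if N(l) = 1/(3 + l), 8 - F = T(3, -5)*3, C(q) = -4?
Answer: 0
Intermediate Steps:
T(o, L) = -3*L² - 3*o² (T(o, L) = -3*(o*o + L*L) = -3*(o² + L²) = -3*(L² + o²) = -3*L² - 3*o²)
z = 0 (z = 9*(-1*0) = 9*0 = 0)
F = 314 (F = 8 - (-3*(-5)² - 3*3²)*3 = 8 - (-3*25 - 3*9)*3 = 8 - (-75 - 27)*3 = 8 - (-102)*3 = 8 - 1*(-306) = 8 + 306 = 314)
(F*N(C(z)))*0 = (314/(3 - 4))*0 = (314/(-1))*0 = (314*(-1))*0 = -314*0 = 0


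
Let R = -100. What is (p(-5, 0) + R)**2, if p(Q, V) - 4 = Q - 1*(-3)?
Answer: 9604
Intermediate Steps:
p(Q, V) = 7 + Q (p(Q, V) = 4 + (Q - 1*(-3)) = 4 + (Q + 3) = 4 + (3 + Q) = 7 + Q)
(p(-5, 0) + R)**2 = ((7 - 5) - 100)**2 = (2 - 100)**2 = (-98)**2 = 9604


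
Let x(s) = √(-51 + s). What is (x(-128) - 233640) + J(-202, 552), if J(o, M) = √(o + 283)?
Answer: -233631 + I*√179 ≈ -2.3363e+5 + 13.379*I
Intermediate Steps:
J(o, M) = √(283 + o)
(x(-128) - 233640) + J(-202, 552) = (√(-51 - 128) - 233640) + √(283 - 202) = (√(-179) - 233640) + √81 = (I*√179 - 233640) + 9 = (-233640 + I*√179) + 9 = -233631 + I*√179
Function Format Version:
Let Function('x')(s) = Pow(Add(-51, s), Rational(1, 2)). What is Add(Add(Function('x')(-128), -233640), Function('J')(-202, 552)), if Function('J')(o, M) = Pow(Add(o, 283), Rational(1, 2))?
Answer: Add(-233631, Mul(I, Pow(179, Rational(1, 2)))) ≈ Add(-2.3363e+5, Mul(13.379, I))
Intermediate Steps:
Function('J')(o, M) = Pow(Add(283, o), Rational(1, 2))
Add(Add(Function('x')(-128), -233640), Function('J')(-202, 552)) = Add(Add(Pow(Add(-51, -128), Rational(1, 2)), -233640), Pow(Add(283, -202), Rational(1, 2))) = Add(Add(Pow(-179, Rational(1, 2)), -233640), Pow(81, Rational(1, 2))) = Add(Add(Mul(I, Pow(179, Rational(1, 2))), -233640), 9) = Add(Add(-233640, Mul(I, Pow(179, Rational(1, 2)))), 9) = Add(-233631, Mul(I, Pow(179, Rational(1, 2))))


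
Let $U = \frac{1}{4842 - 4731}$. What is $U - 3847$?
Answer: $- \frac{427016}{111} \approx -3847.0$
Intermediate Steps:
$U = \frac{1}{111} \approx 0.009009$
$U - 3847 = \frac{1}{111} - 3847 = - \frac{427016}{111}$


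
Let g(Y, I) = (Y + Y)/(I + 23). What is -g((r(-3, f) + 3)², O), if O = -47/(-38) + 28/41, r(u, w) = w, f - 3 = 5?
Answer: -377036/38825 ≈ -9.7112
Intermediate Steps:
f = 8 (f = 3 + 5 = 8)
O = 2991/1558 (O = -47*(-1/38) + 28*(1/41) = 47/38 + 28/41 = 2991/1558 ≈ 1.9198)
g(Y, I) = 2*Y/(23 + I) (g(Y, I) = (2*Y)/(23 + I) = 2*Y/(23 + I))
-g((r(-3, f) + 3)², O) = -2*(8 + 3)²/(23 + 2991/1558) = -2*11²/38825/1558 = -2*121*1558/38825 = -1*377036/38825 = -377036/38825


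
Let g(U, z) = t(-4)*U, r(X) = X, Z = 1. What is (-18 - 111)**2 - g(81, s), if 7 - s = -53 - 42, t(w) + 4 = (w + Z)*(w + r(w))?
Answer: 15021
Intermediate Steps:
t(w) = -4 + 2*w*(1 + w) (t(w) = -4 + (w + 1)*(w + w) = -4 + (1 + w)*(2*w) = -4 + 2*w*(1 + w))
s = 102 (s = 7 - (-53 - 42) = 7 - 1*(-95) = 7 + 95 = 102)
g(U, z) = 20*U (g(U, z) = (-4 + 2*(-4) + 2*(-4)**2)*U = (-4 - 8 + 2*16)*U = (-4 - 8 + 32)*U = 20*U)
(-18 - 111)**2 - g(81, s) = (-18 - 111)**2 - 20*81 = (-129)**2 - 1*1620 = 16641 - 1620 = 15021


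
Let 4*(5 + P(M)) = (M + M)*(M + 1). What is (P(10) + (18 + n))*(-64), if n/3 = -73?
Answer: 9664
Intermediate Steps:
n = -219 (n = 3*(-73) = -219)
P(M) = -5 + M*(1 + M)/2 (P(M) = -5 + ((M + M)*(M + 1))/4 = -5 + ((2*M)*(1 + M))/4 = -5 + (2*M*(1 + M))/4 = -5 + M*(1 + M)/2)
(P(10) + (18 + n))*(-64) = ((-5 + (1/2)*10 + (1/2)*10**2) + (18 - 219))*(-64) = ((-5 + 5 + (1/2)*100) - 201)*(-64) = ((-5 + 5 + 50) - 201)*(-64) = (50 - 201)*(-64) = -151*(-64) = 9664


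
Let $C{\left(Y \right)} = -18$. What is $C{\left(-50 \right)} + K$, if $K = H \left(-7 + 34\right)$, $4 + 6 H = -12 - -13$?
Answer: $- \frac{63}{2} \approx -31.5$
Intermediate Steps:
$H = - \frac{1}{2}$ ($H = - \frac{2}{3} + \frac{-12 - -13}{6} = - \frac{2}{3} + \frac{-12 + 13}{6} = - \frac{2}{3} + \frac{1}{6} \cdot 1 = - \frac{2}{3} + \frac{1}{6} = - \frac{1}{2} \approx -0.5$)
$K = - \frac{27}{2}$ ($K = - \frac{-7 + 34}{2} = \left(- \frac{1}{2}\right) 27 = - \frac{27}{2} \approx -13.5$)
$C{\left(-50 \right)} + K = -18 - \frac{27}{2} = - \frac{63}{2}$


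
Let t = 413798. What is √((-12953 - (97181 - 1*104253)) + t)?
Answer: √407917 ≈ 638.68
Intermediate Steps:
√((-12953 - (97181 - 1*104253)) + t) = √((-12953 - (97181 - 1*104253)) + 413798) = √((-12953 - (97181 - 104253)) + 413798) = √((-12953 - 1*(-7072)) + 413798) = √((-12953 + 7072) + 413798) = √(-5881 + 413798) = √407917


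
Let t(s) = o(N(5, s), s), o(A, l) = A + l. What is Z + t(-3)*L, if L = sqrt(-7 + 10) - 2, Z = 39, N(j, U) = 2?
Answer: 41 - sqrt(3) ≈ 39.268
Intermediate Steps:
t(s) = 2 + s
L = -2 + sqrt(3) (L = sqrt(3) - 2 = -2 + sqrt(3) ≈ -0.26795)
Z + t(-3)*L = 39 + (2 - 3)*(-2 + sqrt(3)) = 39 - (-2 + sqrt(3)) = 39 + (2 - sqrt(3)) = 41 - sqrt(3)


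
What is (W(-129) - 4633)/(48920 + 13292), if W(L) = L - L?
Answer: -4633/62212 ≈ -0.074471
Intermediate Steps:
W(L) = 0
(W(-129) - 4633)/(48920 + 13292) = (0 - 4633)/(48920 + 13292) = -4633/62212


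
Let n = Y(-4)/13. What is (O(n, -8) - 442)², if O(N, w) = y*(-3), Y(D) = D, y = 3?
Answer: 203401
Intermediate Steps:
n = -4/13 ≈ -0.30769
O(N, w) = -9 (O(N, w) = 3*(-3) = -9)
(O(n, -8) - 442)² = (-9 - 442)² = (-451)² = 203401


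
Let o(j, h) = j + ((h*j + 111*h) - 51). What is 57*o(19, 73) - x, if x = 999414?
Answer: -460308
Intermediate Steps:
o(j, h) = -51 + j + 111*h + h*j (o(j, h) = j + ((111*h + h*j) - 51) = j + (-51 + 111*h + h*j) = -51 + j + 111*h + h*j)
57*o(19, 73) - x = 57*(-51 + 19 + 111*73 + 73*19) - 1*999414 = 57*(-51 + 19 + 8103 + 1387) - 999414 = 57*9458 - 999414 = 539106 - 999414 = -460308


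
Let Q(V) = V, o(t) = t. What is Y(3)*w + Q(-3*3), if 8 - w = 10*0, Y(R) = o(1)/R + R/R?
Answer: 5/3 ≈ 1.6667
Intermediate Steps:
Y(R) = 1 + 1/R (Y(R) = 1/R + R/R = 1/R + 1 = 1 + 1/R)
w = 8 (w = 8 - 10*0 = 8 - 1*0 = 8 + 0 = 8)
Y(3)*w + Q(-3*3) = ((1 + 3)/3)*8 - 3*3 = ((1/3)*4)*8 - 9 = (4/3)*8 - 9 = 32/3 - 9 = 5/3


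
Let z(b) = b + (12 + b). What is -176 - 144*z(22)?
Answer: -8240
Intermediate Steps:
z(b) = 12 + 2*b
-176 - 144*z(22) = -176 - 144*(12 + 2*22) = -176 - 144*(12 + 44) = -176 - 144*56 = -176 - 8064 = -8240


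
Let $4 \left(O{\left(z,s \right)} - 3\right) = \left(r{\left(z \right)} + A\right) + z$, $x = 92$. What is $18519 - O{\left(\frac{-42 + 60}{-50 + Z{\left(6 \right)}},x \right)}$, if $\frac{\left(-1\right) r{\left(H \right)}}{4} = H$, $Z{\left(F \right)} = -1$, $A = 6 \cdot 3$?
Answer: $\frac{314691}{17} \approx 18511.0$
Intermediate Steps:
$A = 18$
$r{\left(H \right)} = - 4 H$
$O{\left(z,s \right)} = \frac{15}{2} - \frac{3 z}{4}$ ($O{\left(z,s \right)} = 3 + \frac{\left(- 4 z + 18\right) + z}{4} = 3 + \frac{\left(18 - 4 z\right) + z}{4} = 3 + \frac{18 - 3 z}{4} = 3 - \left(- \frac{9}{2} + \frac{3 z}{4}\right) = \frac{15}{2} - \frac{3 z}{4}$)
$18519 - O{\left(\frac{-42 + 60}{-50 + Z{\left(6 \right)}},x \right)} = 18519 - \left(\frac{15}{2} - \frac{3 \frac{-42 + 60}{-50 - 1}}{4}\right) = 18519 - \left(\frac{15}{2} - \frac{3 \frac{18}{-51}}{4}\right) = 18519 - \left(\frac{15}{2} - \frac{3 \cdot 18 \left(- \frac{1}{51}\right)}{4}\right) = 18519 - \left(\frac{15}{2} - - \frac{9}{34}\right) = 18519 - \left(\frac{15}{2} + \frac{9}{34}\right) = 18519 - \frac{132}{17} = \frac{314691}{17}$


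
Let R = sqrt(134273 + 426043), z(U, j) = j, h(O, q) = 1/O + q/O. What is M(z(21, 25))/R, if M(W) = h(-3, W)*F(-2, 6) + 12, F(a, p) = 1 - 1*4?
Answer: 19*sqrt(140079)/140079 ≈ 0.050765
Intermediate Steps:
F(a, p) = -3 (F(a, p) = 1 - 4 = -3)
h(O, q) = 1/O + q/O
M(W) = 13 + W (M(W) = ((1 + W)/(-3))*(-3) + 12 = -(1 + W)/3*(-3) + 12 = (-1/3 - W/3)*(-3) + 12 = (1 + W) + 12 = 13 + W)
R = 2*sqrt(140079) (R = sqrt(560316) = 2*sqrt(140079) ≈ 748.54)
M(z(21, 25))/R = (13 + 25)/((2*sqrt(140079))) = 38*(sqrt(140079)/280158) = 19*sqrt(140079)/140079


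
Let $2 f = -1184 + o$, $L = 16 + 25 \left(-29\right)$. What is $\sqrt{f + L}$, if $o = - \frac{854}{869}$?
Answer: $\frac{2 i \sqrt{245708881}}{869} \approx 36.076 i$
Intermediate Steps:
$L = -709$ ($L = 16 - 725 = -709$)
$o = - \frac{854}{869}$ ($o = \left(-854\right) \frac{1}{869} = - \frac{854}{869} \approx -0.98274$)
$f = - \frac{514875}{869}$ ($f = \frac{-1184 - \frac{854}{869}}{2} = \frac{1}{2} \left(- \frac{1029750}{869}\right) = - \frac{514875}{869} \approx -592.49$)
$\sqrt{f + L} = \sqrt{- \frac{514875}{869} - 709} = \sqrt{- \frac{1130996}{869}} = \frac{2 i \sqrt{245708881}}{869}$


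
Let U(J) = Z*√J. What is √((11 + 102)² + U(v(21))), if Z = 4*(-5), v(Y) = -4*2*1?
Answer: √(12769 - 40*I*√2) ≈ 113.0 - 0.2503*I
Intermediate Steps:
v(Y) = -8 (v(Y) = -8*1 = -8)
Z = -20
U(J) = -20*√J
√((11 + 102)² + U(v(21))) = √((11 + 102)² - 40*I*√2) = √(113² - 40*I*√2) = √(12769 - 40*I*√2)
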